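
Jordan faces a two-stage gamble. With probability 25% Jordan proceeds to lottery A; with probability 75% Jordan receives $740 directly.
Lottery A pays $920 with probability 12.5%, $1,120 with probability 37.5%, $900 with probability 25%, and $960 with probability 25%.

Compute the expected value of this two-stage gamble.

$805

EV(A) = 0.125 × 920 + 0.375 × 1120 + 0.25 × 900 + 0.25 × 960 = 115 + 420 + 225 + 240 = 1000
Branch B: 740 (certain)
Overall = 0.25 × 1000 + 0.75 × 740 = 250 + 555 = 805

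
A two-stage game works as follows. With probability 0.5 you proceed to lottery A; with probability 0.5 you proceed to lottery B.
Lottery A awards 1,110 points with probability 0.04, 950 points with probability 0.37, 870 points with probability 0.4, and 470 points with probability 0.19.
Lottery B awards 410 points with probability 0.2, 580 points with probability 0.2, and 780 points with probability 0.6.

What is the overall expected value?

EV(A) = 0.04 × 1110 + 0.37 × 950 + 0.4 × 870 + 0.19 × 470 = 44.4 + 351.5 + 348 + 89.3 = 833.2
EV(B) = 0.2 × 410 + 0.2 × 580 + 0.6 × 780 = 82 + 116 + 468 = 666
Overall = 0.5 × 833.2 + 0.5 × 666 = 416.6 + 333 = 749.6

749.6 points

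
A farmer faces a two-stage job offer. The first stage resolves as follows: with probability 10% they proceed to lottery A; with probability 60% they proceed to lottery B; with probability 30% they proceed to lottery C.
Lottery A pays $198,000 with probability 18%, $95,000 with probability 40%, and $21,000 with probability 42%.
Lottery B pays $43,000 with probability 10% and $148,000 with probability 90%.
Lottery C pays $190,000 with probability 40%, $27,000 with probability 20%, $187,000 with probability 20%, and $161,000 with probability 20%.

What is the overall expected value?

$136,046

EV(A) = 0.18 × 198000 + 0.4 × 95000 + 0.42 × 21000 = 35640 + 38000 + 8820 = 82460
EV(B) = 0.1 × 43000 + 0.9 × 148000 = 4300 + 133200 = 137500
EV(C) = 0.4 × 190000 + 0.2 × 27000 + 0.2 × 187000 + 0.2 × 161000 = 76000 + 5400 + 37400 + 32200 = 151000
Overall = 0.1 × 82460 + 0.6 × 137500 + 0.3 × 151000 = 8246 + 82500 + 45300 = 136046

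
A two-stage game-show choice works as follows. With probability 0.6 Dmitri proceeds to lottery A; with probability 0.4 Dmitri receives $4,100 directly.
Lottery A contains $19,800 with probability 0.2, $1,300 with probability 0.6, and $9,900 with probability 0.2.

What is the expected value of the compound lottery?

$5,672

EV(A) = 0.2 × 19800 + 0.6 × 1300 + 0.2 × 9900 = 3960 + 780 + 1980 = 6720
Branch B: 4100 (certain)
Overall = 0.6 × 6720 + 0.4 × 4100 = 4032 + 1640 = 5672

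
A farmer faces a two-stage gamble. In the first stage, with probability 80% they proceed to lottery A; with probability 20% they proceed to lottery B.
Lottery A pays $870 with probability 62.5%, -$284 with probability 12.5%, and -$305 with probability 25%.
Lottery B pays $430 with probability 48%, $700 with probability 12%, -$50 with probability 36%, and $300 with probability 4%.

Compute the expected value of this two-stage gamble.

$402.48

EV(A) = 0.625 × 870 + 0.125 × (-284) + 0.25 × (-305) = 543.75 − 35.5 − 76.25 = 432
EV(B) = 0.48 × 430 + 0.12 × 700 + 0.36 × (-50) + 0.04 × 300 = 206.4 + 84 − 18 + 12 = 284.4
Overall = 0.8 × 432 + 0.2 × 284.4 = 345.6 + 56.88 = 402.48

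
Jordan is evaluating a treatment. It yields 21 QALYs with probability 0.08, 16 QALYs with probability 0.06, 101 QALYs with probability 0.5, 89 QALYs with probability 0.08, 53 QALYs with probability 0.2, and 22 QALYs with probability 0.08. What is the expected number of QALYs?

72.62 QALYs

EV = 0.08 × 21 + 0.06 × 16 + 0.5 × 101 + 0.08 × 89 + 0.2 × 53 + 0.08 × 22 = 1.68 + 0.96 + 50.5 + 7.12 + 10.6 + 1.76 = 72.62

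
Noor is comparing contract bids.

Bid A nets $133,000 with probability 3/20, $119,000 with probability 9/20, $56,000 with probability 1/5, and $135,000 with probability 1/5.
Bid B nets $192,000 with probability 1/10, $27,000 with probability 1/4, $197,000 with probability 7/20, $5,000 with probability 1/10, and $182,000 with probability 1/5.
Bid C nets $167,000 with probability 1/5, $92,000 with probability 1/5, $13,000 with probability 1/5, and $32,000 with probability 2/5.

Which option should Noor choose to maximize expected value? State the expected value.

Bid B ($131,800)

Bid A = 3/20 × 133000 + 9/20 × 119000 + 1/5 × 56000 + 1/5 × 135000 = 19950 + 53550 + 11200 + 27000 = 111700
Bid B = 1/10 × 192000 + 1/4 × 27000 + 7/20 × 197000 + 1/10 × 5000 + 1/5 × 182000 = 19200 + 6750 + 68950 + 500 + 36400 = 131800
Bid C = 1/5 × 167000 + 1/5 × 92000 + 1/5 × 13000 + 2/5 × 32000 = 33400 + 18400 + 2600 + 12800 = 67200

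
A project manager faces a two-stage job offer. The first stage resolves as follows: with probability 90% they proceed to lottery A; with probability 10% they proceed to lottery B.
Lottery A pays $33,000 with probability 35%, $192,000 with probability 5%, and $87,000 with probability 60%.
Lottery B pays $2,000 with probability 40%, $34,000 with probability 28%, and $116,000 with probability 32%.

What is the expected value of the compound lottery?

EV(A) = 0.35 × 33000 + 0.05 × 192000 + 0.6 × 87000 = 11550 + 9600 + 52200 = 73350
EV(B) = 0.4 × 2000 + 0.28 × 34000 + 0.32 × 116000 = 800 + 9520 + 37120 = 47440
Overall = 0.9 × 73350 + 0.1 × 47440 = 66015 + 4744 = 70759

$70,759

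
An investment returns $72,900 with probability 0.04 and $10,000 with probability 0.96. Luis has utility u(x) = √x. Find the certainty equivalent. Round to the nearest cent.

$11,406.24

E[u] = 0.04·√72900 + 0.96·√10000 = 0.04·270 + 0.96·100 = 106.8
CE = (106.8)² = 11406.24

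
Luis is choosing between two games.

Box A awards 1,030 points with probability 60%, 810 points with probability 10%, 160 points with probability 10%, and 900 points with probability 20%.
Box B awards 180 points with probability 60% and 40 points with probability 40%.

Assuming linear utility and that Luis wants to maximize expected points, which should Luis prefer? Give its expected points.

Box A (895 points)

Box A = 0.6 × 1030 + 0.1 × 810 + 0.1 × 160 + 0.2 × 900 = 618 + 81 + 16 + 180 = 895
Box B = 0.6 × 180 + 0.4 × 40 = 108 + 16 = 124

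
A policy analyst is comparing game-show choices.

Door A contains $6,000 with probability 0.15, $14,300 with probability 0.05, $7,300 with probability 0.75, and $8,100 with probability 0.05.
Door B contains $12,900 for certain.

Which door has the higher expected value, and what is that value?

Door B ($12,900)

Door A = 0.15 × 6000 + 0.05 × 14300 + 0.75 × 7300 + 0.05 × 8100 = 900 + 715 + 5475 + 405 = 7495
Door B: 12900 (certain)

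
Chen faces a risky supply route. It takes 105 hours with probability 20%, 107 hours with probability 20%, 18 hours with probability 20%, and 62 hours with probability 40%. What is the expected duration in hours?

EV = 0.2 × 105 + 0.2 × 107 + 0.2 × 18 + 0.4 × 62 = 21 + 21.4 + 3.6 + 24.8 = 70.8

70.8 hours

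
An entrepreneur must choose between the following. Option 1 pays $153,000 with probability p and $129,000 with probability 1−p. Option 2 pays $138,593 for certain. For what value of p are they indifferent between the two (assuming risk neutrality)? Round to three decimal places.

p·153000 + (1−p)·129000 = 138593
24000p + 129000 = 138593
p = (138593 − 129000) / 24000

p = 0.400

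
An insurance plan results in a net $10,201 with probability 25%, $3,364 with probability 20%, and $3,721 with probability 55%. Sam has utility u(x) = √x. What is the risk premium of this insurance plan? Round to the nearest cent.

E[u] = 0.25·√10201 + 0.2·√3364 + 0.55·√3721 = 0.25·101 + 0.2·58 + 0.55·61 = 70.4
CE = (70.4)² = 4956.16
Risk premium = EV − CE = 5269.6 − 4956.16 = 313.44

$313.44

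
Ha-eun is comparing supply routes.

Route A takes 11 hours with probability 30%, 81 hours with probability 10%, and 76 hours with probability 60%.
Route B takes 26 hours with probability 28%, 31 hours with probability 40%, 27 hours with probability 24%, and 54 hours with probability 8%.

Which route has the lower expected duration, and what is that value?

Route B (30.48 hours)

Route A = 0.3 × 11 + 0.1 × 81 + 0.6 × 76 = 3.3 + 8.1 + 45.6 = 57
Route B = 0.28 × 26 + 0.4 × 31 + 0.24 × 27 + 0.08 × 54 = 7.28 + 12.4 + 6.48 + 4.32 = 30.48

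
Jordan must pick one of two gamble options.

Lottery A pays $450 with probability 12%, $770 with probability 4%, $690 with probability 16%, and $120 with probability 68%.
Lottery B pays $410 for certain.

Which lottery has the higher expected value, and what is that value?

Lottery A = 0.12 × 450 + 0.04 × 770 + 0.16 × 690 + 0.68 × 120 = 54 + 30.8 + 110.4 + 81.6 = 276.8
Lottery B: 410 (certain)

Lottery B ($410)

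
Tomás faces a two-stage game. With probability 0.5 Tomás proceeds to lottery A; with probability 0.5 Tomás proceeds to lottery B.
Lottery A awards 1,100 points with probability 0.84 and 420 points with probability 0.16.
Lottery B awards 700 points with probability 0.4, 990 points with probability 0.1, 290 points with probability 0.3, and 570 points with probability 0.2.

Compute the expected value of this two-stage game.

EV(A) = 0.84 × 1100 + 0.16 × 420 = 924 + 67.2 = 991.2
EV(B) = 0.4 × 700 + 0.1 × 990 + 0.3 × 290 + 0.2 × 570 = 280 + 99 + 87 + 114 = 580
Overall = 0.5 × 991.2 + 0.5 × 580 = 495.6 + 290 = 785.6

785.6 points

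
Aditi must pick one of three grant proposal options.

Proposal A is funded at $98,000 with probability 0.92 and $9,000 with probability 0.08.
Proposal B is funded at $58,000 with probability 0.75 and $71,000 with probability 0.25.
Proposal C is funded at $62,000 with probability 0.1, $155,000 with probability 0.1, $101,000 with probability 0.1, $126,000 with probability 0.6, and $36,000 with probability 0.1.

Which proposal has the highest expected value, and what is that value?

Proposal C ($111,000)

Proposal A = 0.92 × 98000 + 0.08 × 9000 = 90160 + 720 = 90880
Proposal B = 0.75 × 58000 + 0.25 × 71000 = 43500 + 17750 = 61250
Proposal C = 0.1 × 62000 + 0.1 × 155000 + 0.1 × 101000 + 0.6 × 126000 + 0.1 × 36000 = 6200 + 15500 + 10100 + 75600 + 3600 = 111000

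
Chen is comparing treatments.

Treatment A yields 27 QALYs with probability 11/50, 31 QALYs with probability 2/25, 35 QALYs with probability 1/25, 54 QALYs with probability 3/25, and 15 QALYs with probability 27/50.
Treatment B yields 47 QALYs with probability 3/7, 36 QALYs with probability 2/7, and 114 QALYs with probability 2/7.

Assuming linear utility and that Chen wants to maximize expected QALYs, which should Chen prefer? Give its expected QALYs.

Treatment A = 11/50 × 27 + 2/25 × 31 + 1/25 × 35 + 3/25 × 54 + 27/50 × 15 = 5.94 + 2.48 + 1.4 + 6.48 + 8.1 = 24.4
Treatment B = 3/7 × 47 + 2/7 × 36 + 2/7 × 114 = 20.1429 + 10.2857 + 32.5714 = 63

Treatment B (63 QALYs)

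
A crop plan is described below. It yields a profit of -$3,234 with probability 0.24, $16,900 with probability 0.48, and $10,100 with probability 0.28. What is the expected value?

EV = 0.24 × (-3234) + 0.48 × 16900 + 0.28 × 10100 = -776.16 + 8112 + 2828 = 10163.84

$10,163.84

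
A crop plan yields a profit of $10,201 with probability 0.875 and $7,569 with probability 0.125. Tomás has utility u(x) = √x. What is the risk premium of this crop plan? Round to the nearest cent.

$21.44

E[u] = 0.875·√10201 + 0.125·√7569 = 0.875·101 + 0.125·87 = 99.25
CE = (99.25)² = 9850.5625
Risk premium = EV − CE = 9872 − 9850.5625 = 21.4375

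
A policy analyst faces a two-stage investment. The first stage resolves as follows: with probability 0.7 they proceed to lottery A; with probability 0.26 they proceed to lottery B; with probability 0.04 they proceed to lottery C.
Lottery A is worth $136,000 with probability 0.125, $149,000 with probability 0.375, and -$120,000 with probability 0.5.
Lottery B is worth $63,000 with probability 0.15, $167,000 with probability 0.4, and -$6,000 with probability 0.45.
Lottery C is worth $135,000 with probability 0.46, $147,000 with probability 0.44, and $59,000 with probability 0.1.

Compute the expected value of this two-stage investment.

$33,442.70

EV(A) = 0.125 × 136000 + 0.375 × 149000 + 0.5 × (-120000) = 17000 + 55875 − 60000 = 12875
EV(B) = 0.15 × 63000 + 0.4 × 167000 + 0.45 × (-6000) = 9450 + 66800 − 2700 = 73550
EV(C) = 0.46 × 135000 + 0.44 × 147000 + 0.1 × 59000 = 62100 + 64680 + 5900 = 132680
Overall = 0.7 × 12875 + 0.26 × 73550 + 0.04 × 132680 = 9012.5 + 19123 + 5307.2 = 33442.7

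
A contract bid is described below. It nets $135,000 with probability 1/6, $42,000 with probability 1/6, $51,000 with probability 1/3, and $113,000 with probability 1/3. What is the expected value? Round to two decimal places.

$84,166.67

EV = 1/6 × 135000 + 1/6 × 42000 + 1/3 × 51000 + 1/3 × 113000 = 22500 + 7000 + 17000 + 37666.6667 = 84166.6667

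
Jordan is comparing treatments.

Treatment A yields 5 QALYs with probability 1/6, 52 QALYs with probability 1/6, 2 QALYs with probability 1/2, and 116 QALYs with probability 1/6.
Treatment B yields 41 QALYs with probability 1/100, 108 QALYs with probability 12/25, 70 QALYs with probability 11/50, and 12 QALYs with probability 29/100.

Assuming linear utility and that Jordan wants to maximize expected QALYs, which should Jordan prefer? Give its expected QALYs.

Treatment B (71.13 QALYs)

Treatment A = 1/6 × 5 + 1/6 × 52 + 1/2 × 2 + 1/6 × 116 = 0.8333 + 8.6667 + 1 + 19.3333 = 29.8333
Treatment B = 1/100 × 41 + 12/25 × 108 + 11/50 × 70 + 29/100 × 12 = 0.41 + 51.84 + 15.4 + 3.48 = 71.13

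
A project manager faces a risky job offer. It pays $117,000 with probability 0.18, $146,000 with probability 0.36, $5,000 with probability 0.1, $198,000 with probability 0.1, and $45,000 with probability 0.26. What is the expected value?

$105,620

EV = 0.18 × 117000 + 0.36 × 146000 + 0.1 × 5000 + 0.1 × 198000 + 0.26 × 45000 = 21060 + 52560 + 500 + 19800 + 11700 = 105620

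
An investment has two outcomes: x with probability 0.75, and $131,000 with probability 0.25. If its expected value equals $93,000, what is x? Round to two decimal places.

x = $80,333.33

0.75·x + 0.25·131000 = 93000
0.75·x = 93000 − 32750 = 60250
x = 60250 / 0.75 = 80333.3333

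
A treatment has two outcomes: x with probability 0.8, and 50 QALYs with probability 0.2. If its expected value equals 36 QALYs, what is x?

0.8·x + 0.2·50 = 36
0.8·x = 36 − 10 = 26
x = 26 / 0.8 = 32.5

x = 32.5 QALYs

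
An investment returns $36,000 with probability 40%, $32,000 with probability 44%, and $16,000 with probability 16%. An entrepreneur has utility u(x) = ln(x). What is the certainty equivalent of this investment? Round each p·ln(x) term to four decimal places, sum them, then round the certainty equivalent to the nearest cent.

$30,022.43

E[u] = 0.4·ln(36000) + 0.44·ln(32000) + 0.16·ln(16000) = 4.1965 + 4.5643 + 1.5489 = 10.3097
CE = e^10.3097 ≈ 30022.43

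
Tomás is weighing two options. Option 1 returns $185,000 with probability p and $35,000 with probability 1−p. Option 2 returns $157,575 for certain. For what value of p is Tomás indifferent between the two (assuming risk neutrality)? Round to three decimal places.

p·185000 + (1−p)·35000 = 157575
150000p + 35000 = 157575
p = (157575 − 35000) / 150000

p = 0.817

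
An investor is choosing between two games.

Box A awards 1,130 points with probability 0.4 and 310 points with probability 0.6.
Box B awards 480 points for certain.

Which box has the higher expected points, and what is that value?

Box A (638 points)

Box A = 0.4 × 1130 + 0.6 × 310 = 452 + 186 = 638
Box B: 480 (certain)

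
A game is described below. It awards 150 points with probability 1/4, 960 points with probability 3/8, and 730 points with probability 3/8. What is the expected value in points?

EV = 1/4 × 150 + 3/8 × 960 + 3/8 × 730 = 37.5 + 360 + 273.75 = 671.25

671.25 points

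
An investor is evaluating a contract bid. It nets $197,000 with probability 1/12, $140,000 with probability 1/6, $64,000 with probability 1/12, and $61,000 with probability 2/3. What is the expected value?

EV = 1/12 × 197000 + 1/6 × 140000 + 1/12 × 64000 + 2/3 × 61000 = 16416.6667 + 23333.3333 + 5333.3333 + 40666.6667 = 85750

$85,750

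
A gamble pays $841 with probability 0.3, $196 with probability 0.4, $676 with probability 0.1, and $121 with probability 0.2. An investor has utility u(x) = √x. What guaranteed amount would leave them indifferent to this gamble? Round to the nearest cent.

E[u] = 0.3·√841 + 0.4·√196 + 0.1·√676 + 0.2·√121 = 0.3·29 + 0.4·14 + 0.1·26 + 0.2·11 = 19.1
CE = (19.1)² = 364.81

$364.81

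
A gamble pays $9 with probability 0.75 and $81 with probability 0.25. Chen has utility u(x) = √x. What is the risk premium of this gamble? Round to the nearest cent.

E[u] = 0.75·√9 + 0.25·√81 = 0.75·3 + 0.25·9 = 4.5
CE = (4.5)² = 20.25
Risk premium = EV − CE = 27 − 20.25 = 6.75

$6.75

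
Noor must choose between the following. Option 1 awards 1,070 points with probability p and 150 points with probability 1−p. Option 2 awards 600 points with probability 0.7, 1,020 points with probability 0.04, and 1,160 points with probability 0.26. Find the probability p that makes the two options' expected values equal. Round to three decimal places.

p = 0.666

EV(Option 2) = 0.7 × 600 + 0.04 × 1020 + 0.26 × 1160 = 420 + 40.8 + 301.6 = 762.4
p·1070 + (1−p)·150 = 762.4
920p + 150 = 762.4
p = (762.4 − 150) / 920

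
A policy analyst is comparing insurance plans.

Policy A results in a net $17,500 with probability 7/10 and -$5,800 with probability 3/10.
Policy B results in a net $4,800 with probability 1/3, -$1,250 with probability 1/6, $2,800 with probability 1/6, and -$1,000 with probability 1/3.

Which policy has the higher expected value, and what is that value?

Policy A = 7/10 × 17500 + 3/10 × (-5800) = 12250 − 1740 = 10510
Policy B = 1/3 × 4800 + 1/6 × (-1250) + 1/6 × 2800 + 1/3 × (-1000) = 1600 − 208.3333 + 466.6667 − 333.3333 = 1525

Policy A ($10,510)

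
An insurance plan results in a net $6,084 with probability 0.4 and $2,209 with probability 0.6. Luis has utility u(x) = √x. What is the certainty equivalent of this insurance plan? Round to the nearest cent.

E[u] = 0.4·√6084 + 0.6·√2209 = 0.4·78 + 0.6·47 = 59.4
CE = (59.4)² = 3528.36

$3,528.36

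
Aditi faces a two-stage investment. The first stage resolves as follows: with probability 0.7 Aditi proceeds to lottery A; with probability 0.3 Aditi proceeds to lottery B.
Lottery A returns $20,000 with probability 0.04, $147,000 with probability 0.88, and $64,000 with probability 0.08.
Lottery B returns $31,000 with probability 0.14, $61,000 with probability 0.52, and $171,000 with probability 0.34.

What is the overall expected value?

$122,956

EV(A) = 0.04 × 20000 + 0.88 × 147000 + 0.08 × 64000 = 800 + 129360 + 5120 = 135280
EV(B) = 0.14 × 31000 + 0.52 × 61000 + 0.34 × 171000 = 4340 + 31720 + 58140 = 94200
Overall = 0.7 × 135280 + 0.3 × 94200 = 94696 + 28260 = 122956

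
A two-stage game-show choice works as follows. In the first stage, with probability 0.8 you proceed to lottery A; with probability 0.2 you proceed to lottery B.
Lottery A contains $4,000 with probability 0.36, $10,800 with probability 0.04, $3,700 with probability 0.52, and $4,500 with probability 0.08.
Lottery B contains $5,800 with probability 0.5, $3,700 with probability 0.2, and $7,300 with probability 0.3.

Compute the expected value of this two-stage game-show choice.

EV(A) = 0.36 × 4000 + 0.04 × 10800 + 0.52 × 3700 + 0.08 × 4500 = 1440 + 432 + 1924 + 360 = 4156
EV(B) = 0.5 × 5800 + 0.2 × 3700 + 0.3 × 7300 = 2900 + 740 + 2190 = 5830
Overall = 0.8 × 4156 + 0.2 × 5830 = 3324.8 + 1166 = 4490.8

$4,490.80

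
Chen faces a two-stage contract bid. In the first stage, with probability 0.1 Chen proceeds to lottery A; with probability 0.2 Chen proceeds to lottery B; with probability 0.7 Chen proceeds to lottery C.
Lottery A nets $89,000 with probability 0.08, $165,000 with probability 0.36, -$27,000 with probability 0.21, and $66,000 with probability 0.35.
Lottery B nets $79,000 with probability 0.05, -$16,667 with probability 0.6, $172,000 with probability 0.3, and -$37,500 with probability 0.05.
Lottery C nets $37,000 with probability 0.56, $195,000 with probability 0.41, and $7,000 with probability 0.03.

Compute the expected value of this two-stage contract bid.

$87,745.96

EV(A) = 0.08 × 89000 + 0.36 × 165000 + 0.21 × (-27000) + 0.35 × 66000 = 7120 + 59400 − 5670 + 23100 = 83950
EV(B) = 0.05 × 79000 + 0.6 × (-16667) + 0.3 × 172000 + 0.05 × (-37500) = 3950 − 10000.2 + 51600 − 1875 = 43674.8
EV(C) = 0.56 × 37000 + 0.41 × 195000 + 0.03 × 7000 = 20720 + 79950 + 210 = 100880
Overall = 0.1 × 83950 + 0.2 × 43674.8 + 0.7 × 100880 = 8395 + 8734.96 + 70616 = 87745.96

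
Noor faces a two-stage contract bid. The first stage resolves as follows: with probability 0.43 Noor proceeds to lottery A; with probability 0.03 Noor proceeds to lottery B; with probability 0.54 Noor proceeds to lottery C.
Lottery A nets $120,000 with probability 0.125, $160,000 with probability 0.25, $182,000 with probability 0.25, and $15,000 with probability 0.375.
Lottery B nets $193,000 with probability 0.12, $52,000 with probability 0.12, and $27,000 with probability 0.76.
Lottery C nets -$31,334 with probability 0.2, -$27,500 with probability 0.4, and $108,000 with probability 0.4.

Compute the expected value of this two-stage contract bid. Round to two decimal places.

$61,135.28

EV(A) = 0.125 × 120000 + 0.25 × 160000 + 0.25 × 182000 + 0.375 × 15000 = 15000 + 40000 + 45500 + 5625 = 106125
EV(B) = 0.12 × 193000 + 0.12 × 52000 + 0.76 × 27000 = 23160 + 6240 + 20520 = 49920
EV(C) = 0.2 × (-31334) + 0.4 × (-27500) + 0.4 × 108000 = -6266.8 − 11000 + 43200 = 25933.2
Overall = 0.43 × 106125 + 0.03 × 49920 + 0.54 × 25933.2 = 45633.75 + 1497.6 + 14003.928 = 61135.278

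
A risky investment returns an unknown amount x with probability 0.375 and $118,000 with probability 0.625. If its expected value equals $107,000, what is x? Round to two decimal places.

0.375·x + 0.625·118000 = 107000
0.375·x = 107000 − 73750 = 33250
x = 33250 / 0.375 = 88666.6667

x = $88,666.67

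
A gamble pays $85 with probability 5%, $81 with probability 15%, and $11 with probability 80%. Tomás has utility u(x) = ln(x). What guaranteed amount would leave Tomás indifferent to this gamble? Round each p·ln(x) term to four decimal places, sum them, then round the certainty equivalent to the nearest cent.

E[u] = 0.05·ln(85) + 0.15·ln(81) + 0.8·ln(11) = 0.2221 + 0.6592 + 1.9183 = 2.7996
CE = e^2.7996 ≈ 16.44

$16.44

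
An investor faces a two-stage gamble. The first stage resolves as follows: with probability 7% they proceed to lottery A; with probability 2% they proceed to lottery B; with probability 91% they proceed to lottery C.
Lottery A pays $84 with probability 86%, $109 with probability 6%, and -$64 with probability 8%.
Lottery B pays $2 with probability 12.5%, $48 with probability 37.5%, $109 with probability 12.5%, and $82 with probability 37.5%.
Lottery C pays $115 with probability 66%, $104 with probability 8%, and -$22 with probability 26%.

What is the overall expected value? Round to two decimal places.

EV(A) = 0.86 × 84 + 0.06 × 109 + 0.08 × (-64) = 72.24 + 6.54 − 5.12 = 73.66
EV(B) = 0.125 × 2 + 0.375 × 48 + 0.125 × 109 + 0.375 × 82 = 0.25 + 18 + 13.625 + 30.75 = 62.625
EV(C) = 0.66 × 115 + 0.08 × 104 + 0.26 × (-22) = 75.9 + 8.32 − 5.72 = 78.5
Overall = 0.07 × 73.66 + 0.02 × 62.625 + 0.91 × 78.5 = 5.1562 + 1.2525 + 71.435 = 77.8437

$77.84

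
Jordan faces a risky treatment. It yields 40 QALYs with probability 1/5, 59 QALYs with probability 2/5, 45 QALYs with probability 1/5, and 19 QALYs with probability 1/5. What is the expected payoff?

EV = 1/5 × 40 + 2/5 × 59 + 1/5 × 45 + 1/5 × 19 = 8 + 23.6 + 9 + 3.8 = 44.4

44.4 QALYs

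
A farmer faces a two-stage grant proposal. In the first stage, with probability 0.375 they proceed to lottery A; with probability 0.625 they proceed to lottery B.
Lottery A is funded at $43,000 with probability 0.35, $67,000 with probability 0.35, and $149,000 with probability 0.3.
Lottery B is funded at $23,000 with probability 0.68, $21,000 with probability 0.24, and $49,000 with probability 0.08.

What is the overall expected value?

$46,575

EV(A) = 0.35 × 43000 + 0.35 × 67000 + 0.3 × 149000 = 15050 + 23450 + 44700 = 83200
EV(B) = 0.68 × 23000 + 0.24 × 21000 + 0.08 × 49000 = 15640 + 5040 + 3920 = 24600
Overall = 0.375 × 83200 + 0.625 × 24600 = 31200 + 15375 = 46575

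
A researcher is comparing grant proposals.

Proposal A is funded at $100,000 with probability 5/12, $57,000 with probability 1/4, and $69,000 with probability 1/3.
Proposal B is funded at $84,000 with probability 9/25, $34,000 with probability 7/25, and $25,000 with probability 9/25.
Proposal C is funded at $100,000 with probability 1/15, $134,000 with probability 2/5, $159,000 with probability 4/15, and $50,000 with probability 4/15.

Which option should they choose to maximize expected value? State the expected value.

Proposal C ($116,000)

Proposal A = 5/12 × 100000 + 1/4 × 57000 + 1/3 × 69000 = 41666.6667 + 14250 + 23000 = 78916.6667
Proposal B = 9/25 × 84000 + 7/25 × 34000 + 9/25 × 25000 = 30240 + 9520 + 9000 = 48760
Proposal C = 1/15 × 100000 + 2/5 × 134000 + 4/15 × 159000 + 4/15 × 50000 = 6666.6667 + 53600 + 42400 + 13333.3333 = 116000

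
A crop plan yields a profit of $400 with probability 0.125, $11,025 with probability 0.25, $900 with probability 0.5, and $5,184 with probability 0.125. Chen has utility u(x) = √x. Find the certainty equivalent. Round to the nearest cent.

$2,782.56

E[u] = 0.125·√400 + 0.25·√11025 + 0.5·√900 + 0.125·√5184 = 0.125·20 + 0.25·105 + 0.5·30 + 0.125·72 = 52.75
CE = (52.75)² = 2782.5625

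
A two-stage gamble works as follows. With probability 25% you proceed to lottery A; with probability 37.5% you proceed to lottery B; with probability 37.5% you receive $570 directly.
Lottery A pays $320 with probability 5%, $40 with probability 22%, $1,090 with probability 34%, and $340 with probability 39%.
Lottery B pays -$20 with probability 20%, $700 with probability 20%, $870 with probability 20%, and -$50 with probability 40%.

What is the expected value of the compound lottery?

EV(A) = 0.05 × 320 + 0.22 × 40 + 0.34 × 1090 + 0.39 × 340 = 16 + 8.8 + 370.6 + 132.6 = 528
EV(B) = 0.2 × (-20) + 0.2 × 700 + 0.2 × 870 + 0.4 × (-50) = -4 + 140 + 174 − 20 = 290
Branch C: 570 (certain)
Overall = 0.25 × 528 + 0.375 × 290 + 0.375 × 570 = 132 + 108.75 + 213.75 = 454.5

$454.50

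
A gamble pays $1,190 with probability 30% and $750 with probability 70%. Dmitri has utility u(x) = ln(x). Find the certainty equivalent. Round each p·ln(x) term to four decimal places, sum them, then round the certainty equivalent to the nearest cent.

$861.44

E[u] = 0.3·ln(1190) + 0.7·ln(750) = 2.1245 + 4.6341 = 6.7586
CE = e^6.7586 ≈ 861.44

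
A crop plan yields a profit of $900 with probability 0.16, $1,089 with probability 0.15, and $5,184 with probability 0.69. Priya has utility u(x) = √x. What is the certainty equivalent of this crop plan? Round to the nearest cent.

E[u] = 0.16·√900 + 0.15·√1089 + 0.69·√5184 = 0.16·30 + 0.15·33 + 0.69·72 = 59.43
CE = (59.43)² = 3531.9249

$3,531.92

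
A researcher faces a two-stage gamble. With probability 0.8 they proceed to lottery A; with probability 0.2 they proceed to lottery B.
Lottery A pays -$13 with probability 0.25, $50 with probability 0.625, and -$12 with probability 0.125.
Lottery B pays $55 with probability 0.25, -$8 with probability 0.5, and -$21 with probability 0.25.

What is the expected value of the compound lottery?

EV(A) = 0.25 × (-13) + 0.625 × 50 + 0.125 × (-12) = -3.25 + 31.25 − 1.5 = 26.5
EV(B) = 0.25 × 55 + 0.5 × (-8) + 0.25 × (-21) = 13.75 − 4 − 5.25 = 4.5
Overall = 0.8 × 26.5 + 0.2 × 4.5 = 21.2 + 0.9 = 22.1

$22.10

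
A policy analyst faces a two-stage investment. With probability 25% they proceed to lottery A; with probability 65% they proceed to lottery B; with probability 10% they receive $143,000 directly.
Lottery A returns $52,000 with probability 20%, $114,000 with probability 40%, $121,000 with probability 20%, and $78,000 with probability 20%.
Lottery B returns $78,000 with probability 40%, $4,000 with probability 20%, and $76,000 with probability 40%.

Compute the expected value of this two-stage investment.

EV(A) = 0.2 × 52000 + 0.4 × 114000 + 0.2 × 121000 + 0.2 × 78000 = 10400 + 45600 + 24200 + 15600 = 95800
EV(B) = 0.4 × 78000 + 0.2 × 4000 + 0.4 × 76000 = 31200 + 800 + 30400 = 62400
Branch C: 143000 (certain)
Overall = 0.25 × 95800 + 0.65 × 62400 + 0.1 × 143000 = 23950 + 40560 + 14300 = 78810

$78,810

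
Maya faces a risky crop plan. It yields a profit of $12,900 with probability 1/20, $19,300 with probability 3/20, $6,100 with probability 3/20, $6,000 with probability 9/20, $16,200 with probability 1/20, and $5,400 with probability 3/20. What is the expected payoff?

EV = 1/20 × 12900 + 3/20 × 19300 + 3/20 × 6100 + 9/20 × 6000 + 1/20 × 16200 + 3/20 × 5400 = 645 + 2895 + 915 + 2700 + 810 + 810 = 8775

$8,775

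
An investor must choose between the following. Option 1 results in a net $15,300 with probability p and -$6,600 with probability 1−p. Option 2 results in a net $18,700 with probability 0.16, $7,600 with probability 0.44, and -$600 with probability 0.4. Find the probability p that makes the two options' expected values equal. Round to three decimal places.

EV(Option 2) = 0.16 × 18700 + 0.44 × 7600 + 0.4 × (-600) = 2992 + 3344 − 240 = 6096
p·15300 + (1−p)·(-6600) = 6096
21900p − 6600 = 6096
p = (6096 + 6600) / 21900

p = 0.580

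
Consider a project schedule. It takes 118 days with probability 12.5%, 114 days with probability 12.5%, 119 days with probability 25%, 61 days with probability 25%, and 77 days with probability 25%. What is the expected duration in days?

93.25 days

EV = 0.125 × 118 + 0.125 × 114 + 0.25 × 119 + 0.25 × 61 + 0.25 × 77 = 14.75 + 14.25 + 29.75 + 15.25 + 19.25 = 93.25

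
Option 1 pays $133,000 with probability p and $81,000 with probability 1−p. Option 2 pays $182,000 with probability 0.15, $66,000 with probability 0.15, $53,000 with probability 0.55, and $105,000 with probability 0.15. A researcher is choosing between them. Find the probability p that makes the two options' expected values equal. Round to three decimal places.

EV(Option 2) = 0.15 × 182000 + 0.15 × 66000 + 0.55 × 53000 + 0.15 × 105000 = 27300 + 9900 + 29150 + 15750 = 82100
p·133000 + (1−p)·81000 = 82100
52000p + 81000 = 82100
p = (82100 − 81000) / 52000

p = 0.021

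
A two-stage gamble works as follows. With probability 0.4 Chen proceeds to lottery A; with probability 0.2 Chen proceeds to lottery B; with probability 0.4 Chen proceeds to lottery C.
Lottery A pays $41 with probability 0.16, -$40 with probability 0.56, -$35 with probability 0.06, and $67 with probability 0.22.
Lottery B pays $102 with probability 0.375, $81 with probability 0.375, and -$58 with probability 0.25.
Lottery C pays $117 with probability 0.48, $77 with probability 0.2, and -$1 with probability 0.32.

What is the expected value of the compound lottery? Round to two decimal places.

$38.04

EV(A) = 0.16 × 41 + 0.56 × (-40) + 0.06 × (-35) + 0.22 × 67 = 6.56 − 22.4 − 2.1 + 14.74 = -3.2
EV(B) = 0.375 × 102 + 0.375 × 81 + 0.25 × (-58) = 38.25 + 30.375 − 14.5 = 54.125
EV(C) = 0.48 × 117 + 0.2 × 77 + 0.32 × (-1) = 56.16 + 15.4 − 0.32 = 71.24
Overall = 0.4 × (-3.2) + 0.2 × 54.125 + 0.4 × 71.24 = -1.28 + 10.825 + 28.496 = 38.041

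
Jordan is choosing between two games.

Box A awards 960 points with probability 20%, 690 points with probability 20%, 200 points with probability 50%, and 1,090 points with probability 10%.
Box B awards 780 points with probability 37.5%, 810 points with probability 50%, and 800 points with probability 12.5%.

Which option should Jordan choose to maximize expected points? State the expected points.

Box B (797.5 points)

Box A = 0.2 × 960 + 0.2 × 690 + 0.5 × 200 + 0.1 × 1090 = 192 + 138 + 100 + 109 = 539
Box B = 0.375 × 780 + 0.5 × 810 + 0.125 × 800 = 292.5 + 405 + 100 = 797.5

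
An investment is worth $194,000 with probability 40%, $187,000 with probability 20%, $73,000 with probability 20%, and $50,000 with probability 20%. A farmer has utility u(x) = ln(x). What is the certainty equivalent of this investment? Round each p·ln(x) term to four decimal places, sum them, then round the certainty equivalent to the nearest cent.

E[u] = 0.4·ln(194000) + 0.2·ln(187000) + 0.2·ln(73000) + 0.2·ln(50000) = 4.8702 + 2.4278 + 2.2396 + 2.1640 = 11.7016
CE = e^11.7016 ≈ 120764.78

$120,764.78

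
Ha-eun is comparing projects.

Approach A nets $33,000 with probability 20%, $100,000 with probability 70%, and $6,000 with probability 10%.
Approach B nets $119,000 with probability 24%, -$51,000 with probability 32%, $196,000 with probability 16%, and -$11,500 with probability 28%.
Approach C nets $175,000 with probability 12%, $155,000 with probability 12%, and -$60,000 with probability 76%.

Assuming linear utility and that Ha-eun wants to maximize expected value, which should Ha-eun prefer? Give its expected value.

Approach A ($77,200)

Approach A = 0.2 × 33000 + 0.7 × 100000 + 0.1 × 6000 = 6600 + 70000 + 600 = 77200
Approach B = 0.24 × 119000 + 0.32 × (-51000) + 0.16 × 196000 + 0.28 × (-11500) = 28560 − 16320 + 31360 − 3220 = 40380
Approach C = 0.12 × 175000 + 0.12 × 155000 + 0.76 × (-60000) = 21000 + 18600 − 45600 = -6000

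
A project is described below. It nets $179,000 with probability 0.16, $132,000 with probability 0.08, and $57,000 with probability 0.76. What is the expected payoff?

EV = 0.16 × 179000 + 0.08 × 132000 + 0.76 × 57000 = 28640 + 10560 + 43320 = 82520

$82,520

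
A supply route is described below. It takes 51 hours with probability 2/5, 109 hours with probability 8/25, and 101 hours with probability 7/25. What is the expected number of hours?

83.56 hours

EV = 2/5 × 51 + 8/25 × 109 + 7/25 × 101 = 20.4 + 34.88 + 28.28 = 83.56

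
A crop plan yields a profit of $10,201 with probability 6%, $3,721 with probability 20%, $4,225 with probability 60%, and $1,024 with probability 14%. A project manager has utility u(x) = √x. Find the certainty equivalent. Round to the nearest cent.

E[u] = 0.06·√10201 + 0.2·√3721 + 0.6·√4225 + 0.14·√1024 = 0.06·101 + 0.2·61 + 0.6·65 + 0.14·32 = 61.74
CE = (61.74)² = 3811.8276

$3,811.83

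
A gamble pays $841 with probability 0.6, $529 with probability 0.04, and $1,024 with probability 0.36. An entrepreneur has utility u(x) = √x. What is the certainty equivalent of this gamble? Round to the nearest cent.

$890.43

E[u] = 0.6·√841 + 0.04·√529 + 0.36·√1024 = 0.6·29 + 0.04·23 + 0.36·32 = 29.84
CE = (29.84)² = 890.4256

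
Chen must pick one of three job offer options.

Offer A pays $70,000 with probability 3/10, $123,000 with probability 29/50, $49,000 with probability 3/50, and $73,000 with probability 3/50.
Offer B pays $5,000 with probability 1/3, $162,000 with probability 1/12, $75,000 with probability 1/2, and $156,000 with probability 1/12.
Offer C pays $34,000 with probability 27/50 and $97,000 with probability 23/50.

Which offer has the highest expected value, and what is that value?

Offer A = 3/10 × 70000 + 29/50 × 123000 + 3/50 × 49000 + 3/50 × 73000 = 21000 + 71340 + 2940 + 4380 = 99660
Offer B = 1/3 × 5000 + 1/12 × 162000 + 1/2 × 75000 + 1/12 × 156000 = 1666.6667 + 13500 + 37500 + 13000 = 65666.6667
Offer C = 27/50 × 34000 + 23/50 × 97000 = 18360 + 44620 = 62980

Offer A ($99,660)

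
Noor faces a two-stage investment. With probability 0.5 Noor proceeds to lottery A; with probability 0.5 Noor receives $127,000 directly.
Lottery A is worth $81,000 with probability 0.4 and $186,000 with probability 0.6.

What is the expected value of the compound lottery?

$135,500

EV(A) = 0.4 × 81000 + 0.6 × 186000 = 32400 + 111600 = 144000
Branch B: 127000 (certain)
Overall = 0.5 × 144000 + 0.5 × 127000 = 72000 + 63500 = 135500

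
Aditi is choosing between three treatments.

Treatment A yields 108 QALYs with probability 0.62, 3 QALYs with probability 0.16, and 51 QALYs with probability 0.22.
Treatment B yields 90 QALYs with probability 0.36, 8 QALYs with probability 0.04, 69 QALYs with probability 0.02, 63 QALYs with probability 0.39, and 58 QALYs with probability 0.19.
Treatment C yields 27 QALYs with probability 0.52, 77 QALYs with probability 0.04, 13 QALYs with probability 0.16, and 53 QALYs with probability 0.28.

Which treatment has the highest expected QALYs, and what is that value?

Treatment A (78.66 QALYs)

Treatment A = 0.62 × 108 + 0.16 × 3 + 0.22 × 51 = 66.96 + 0.48 + 11.22 = 78.66
Treatment B = 0.36 × 90 + 0.04 × 8 + 0.02 × 69 + 0.39 × 63 + 0.19 × 58 = 32.4 + 0.32 + 1.38 + 24.57 + 11.02 = 69.69
Treatment C = 0.52 × 27 + 0.04 × 77 + 0.16 × 13 + 0.28 × 53 = 14.04 + 3.08 + 2.08 + 14.84 = 34.04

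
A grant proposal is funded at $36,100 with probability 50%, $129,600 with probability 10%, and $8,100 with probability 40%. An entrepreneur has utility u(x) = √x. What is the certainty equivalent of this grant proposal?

E[u] = 0.5·√36100 + 0.1·√129600 + 0.4·√8100 = 0.5·190 + 0.1·360 + 0.4·90 = 167
CE = (167)² = 27889

$27,889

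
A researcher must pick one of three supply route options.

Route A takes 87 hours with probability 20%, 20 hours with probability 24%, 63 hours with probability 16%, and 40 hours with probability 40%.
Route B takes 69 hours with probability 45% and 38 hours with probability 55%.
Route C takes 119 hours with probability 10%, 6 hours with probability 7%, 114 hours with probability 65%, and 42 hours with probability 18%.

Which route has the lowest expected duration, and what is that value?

Route A (48.28 hours)

Route A = 0.2 × 87 + 0.24 × 20 + 0.16 × 63 + 0.4 × 40 = 17.4 + 4.8 + 10.08 + 16 = 48.28
Route B = 0.45 × 69 + 0.55 × 38 = 31.05 + 20.9 = 51.95
Route C = 0.1 × 119 + 0.07 × 6 + 0.65 × 114 + 0.18 × 42 = 11.9 + 0.42 + 74.1 + 7.56 = 93.98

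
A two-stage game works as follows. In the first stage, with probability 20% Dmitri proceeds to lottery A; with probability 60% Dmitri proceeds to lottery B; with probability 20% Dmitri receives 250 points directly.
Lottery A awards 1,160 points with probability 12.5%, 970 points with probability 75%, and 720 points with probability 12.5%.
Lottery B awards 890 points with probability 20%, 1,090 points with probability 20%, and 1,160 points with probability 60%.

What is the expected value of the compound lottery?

897.7 points

EV(A) = 0.125 × 1160 + 0.75 × 970 + 0.125 × 720 = 145 + 727.5 + 90 = 962.5
EV(B) = 0.2 × 890 + 0.2 × 1090 + 0.6 × 1160 = 178 + 218 + 696 = 1092
Branch C: 250 (certain)
Overall = 0.2 × 962.5 + 0.6 × 1092 + 0.2 × 250 = 192.5 + 655.2 + 50 = 897.7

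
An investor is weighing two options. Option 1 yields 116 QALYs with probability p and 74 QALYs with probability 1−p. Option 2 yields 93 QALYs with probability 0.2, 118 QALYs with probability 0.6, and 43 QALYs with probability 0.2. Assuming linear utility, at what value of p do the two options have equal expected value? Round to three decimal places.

p = 0.571

EV(Option 2) = 0.2 × 93 + 0.6 × 118 + 0.2 × 43 = 18.6 + 70.8 + 8.6 = 98
p·116 + (1−p)·74 = 98
42p + 74 = 98
p = (98 − 74) / 42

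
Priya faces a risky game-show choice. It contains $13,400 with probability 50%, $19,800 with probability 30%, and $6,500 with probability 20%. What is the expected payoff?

EV = 0.5 × 13400 + 0.3 × 19800 + 0.2 × 6500 = 6700 + 5940 + 1300 = 13940

$13,940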